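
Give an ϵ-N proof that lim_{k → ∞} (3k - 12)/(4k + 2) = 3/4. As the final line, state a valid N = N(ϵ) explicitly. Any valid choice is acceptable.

N = (27/8)/ϵ

Fix ϵ > 0. For k ≥ 1, |(3k - 12)/(4k + 2) − (3/4)| = |-54|/(4(4k + 2)) = 54/(4(4k + 2)).
Since 4k + 2 ≥ 4k for k ≥ 1, this is ≤ 54/(4·4k) = (27/8)/k.
So |(3k - 12)/(4k + 2) − (3/4)| < ϵ whenever k > (27/8)/ϵ.
Take N = (27/8)/ϵ. If k > N then |(3k - 12)/(4k + 2) − (3/4)| ≤ (27/8)/k < ϵ.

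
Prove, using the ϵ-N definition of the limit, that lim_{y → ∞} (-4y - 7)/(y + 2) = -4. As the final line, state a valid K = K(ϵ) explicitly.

K = 1/ϵ

Suppose ϵ > 0. We seek K > 0 such that y > K implies |(-4y - 7)/(y + 2) + 4| < ϵ.
(-4y - 7)/(y + 2) + 4 = ((-4y - 7) − (-4)(y + 2)) / ((y + 2)) = 1/((y + 2)).
For y > 0 we have y + 2 > y, so |(-4y - 7)/(y + 2) + 4| = 1/((y + 2)) < 1/(y) = 1/y.
Thus |(-4y - 7)/(y + 2) + 4| < ϵ whenever y > 1/ϵ.
Take K = 1/ϵ. If y > K then |(-4y - 7)/(y + 2) + 4| < 1/y < ϵ.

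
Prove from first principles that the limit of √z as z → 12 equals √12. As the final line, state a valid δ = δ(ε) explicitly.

Let ε > 0 be given. We want δ > 0 such that 0 < |z − 12| < δ implies |√z − √12| < ε.
Multiplying by the conjugate, |√z − √12| = |z − 12|/(√z + √12).
Restrict δ ≤ 12 so that |z − 12| < 12 forces z > 0, and then √z + √12 > √12.
Hence |√z − √12| < |z − 12|/√12, which is < ε once |z − 12| < √12·ε.
Take δ = min(12, √12·ε). If 0 < |z − 12| < δ then z > 0 and |√z − √12| < |z − 12|/√12 < ε.

δ = min(12, √12·ε)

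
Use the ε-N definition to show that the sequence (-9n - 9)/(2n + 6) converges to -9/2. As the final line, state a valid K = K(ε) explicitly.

Suppose ε > 0. For n ≥ 1, |(-9n - 9)/(2n + 6) + 9/2| = |36|/(2(2n + 6)) = 36/(2(2n + 6)).
Since 2n + 6 ≥ 2n for n ≥ 1, this is ≤ 36/(2·2n) = 9/n.
So |(-9n - 9)/(2n + 6) + 9/2| < ε whenever n > 9/ε.
Take K = 9/ε. If n > K then |(-9n - 9)/(2n + 6) + 9/2| ≤ 9/n < ε.

K = 9/ε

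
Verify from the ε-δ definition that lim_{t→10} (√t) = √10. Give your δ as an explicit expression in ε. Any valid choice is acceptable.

Fix ε > 0. We want δ > 0 such that 0 < |t − 10| < δ implies |√t − √10| < ε.
Multiplying by the conjugate, |√t − √10| = |t − 10|/(√t + √10).
Restrict δ ≤ 10 so that |t − 10| < 10 forces t > 0, and then √t + √10 > √10.
Hence |√t − √10| < |t − 10|/√10, which is < ε once |t − 10| < √10·ε.
Take δ = min(10, √10·ε). If 0 < |t − 10| < δ then t > 0 and |√t − √10| < |t − 10|/√10 < ε.

δ = min(10, √10·ε)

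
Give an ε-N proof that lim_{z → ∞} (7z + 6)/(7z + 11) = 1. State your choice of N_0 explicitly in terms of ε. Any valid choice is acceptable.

Suppose ε > 0. We seek N_0 > 0 such that z > N_0 implies |(7z + 6)/(7z + 11) − 1| < ε.
(7z + 6)/(7z + 11) − 1 = (7(7z + 6) − 7(7z + 11)) / (7(7z + 11)) = -35/(7(7z + 11)).
For z > 0 we have 7z + 11 > 7z, so |(7z + 6)/(7z + 11) − 1| = 35/(7(7z + 11)) < 35/(7·7z) = (5/7)/z.
Thus |(7z + 6)/(7z + 11) − 1| < ε whenever z > (5/7)/ε.
Take N_0 = (5/7)/ε. If z > N_0 then |(7z + 6)/(7z + 11) − 1| < (5/7)/z < ε.

N_0 = (5/7)/ε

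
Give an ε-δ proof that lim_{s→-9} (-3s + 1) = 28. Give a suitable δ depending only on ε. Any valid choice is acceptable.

Fix ε > 0. We need δ > 0 so that 0 < |s + 9| < δ implies |(-3s + 1) − 28| < ε.
|(-3s + 1) − 28| = |-3s - 27| = 3|s + 9|.
Thus it suffices that |s + 9| < ε/3.
Take δ = ε/3. If 0 < |s + 9| < δ then |(-3s + 1) − 28| = 3|s + 9| < 3·(ε/3) = ε.

δ = ε/3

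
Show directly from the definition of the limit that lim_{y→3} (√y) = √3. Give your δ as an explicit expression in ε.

δ = min(3, √3·ε)

Let ε > 0 be given. We want δ > 0 such that 0 < |y − 3| < δ implies |√y − √3| < ε.
Multiplying by the conjugate, |√y − √3| = |y − 3|/(√y + √3).
Restrict δ ≤ 3 so that |y − 3| < 3 forces y > 0, and then √y + √3 > √3.
Hence |√y − √3| < |y − 3|/√3, which is < ε once |y − 3| < √3·ε.
Take δ = min(3, √3·ε). If 0 < |y − 3| < δ then y > 0 and |√y − √3| < |y − 3|/√3 < ε.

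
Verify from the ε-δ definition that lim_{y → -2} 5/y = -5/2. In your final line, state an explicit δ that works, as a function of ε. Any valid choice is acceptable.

δ = min(1, (2/5)ε)

Let ε > 0 be given. We seek δ > 0 such that 0 < |y + 2| < δ implies |5/y + 5/2| < ε.
|5/y + 5/2| = 5·|-2 − y|/(2·|y|) = 5|y + 2|/(2|y|).
Restrict δ ≤ 1. Then |y + 2| < 1 gives |y| > 1, so 2|y| > 2.
Then |5/y + 5/2| < 5|y + 2|/2, which is < ε when |y + 2| < (2/5)ε.
Take δ = min(1, (2/5)ε). Then 0 < |y + 2| < δ gives both |y + 2| < 1 and |y + 2| < (2/5)ε, so |5/y + 5/2| < ε.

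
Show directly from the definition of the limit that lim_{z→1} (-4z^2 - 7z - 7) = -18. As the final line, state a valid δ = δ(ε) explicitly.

Fix ε > 0. We want δ > 0 such that 0 < |z − 1| < δ implies |(-4z^2 - 7z - 7) + 18| < ε.
(-4z^2 - 7z - 7) + 18 = -4z^2 - 7z + 11 = (z − 1)(-4z - 11).
So |(-4z^2 - 7z - 7) + 18| = |z − 1|·|-4z - 11|.
Require δ ≤ 2. Then |z − 1| < 2 gives |z| < 3, and by the triangle inequality |-4z - 11| ≤ 4·3 + 11 = 23.
Hence |(-4z^2 - 7z - 7) + 18| ≤ 23|z − 1| < ε provided |z − 1| < ε/23.
Choosing δ = min(2, ε/23) ensures both conditions, hence |(-4z^2 - 7z - 7) + 18| < ε.

δ = min(2, ε/23)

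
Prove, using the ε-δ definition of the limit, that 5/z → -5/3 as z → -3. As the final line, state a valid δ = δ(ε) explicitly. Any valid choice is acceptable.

Fix ε > 0. We seek δ > 0 such that 0 < |z + 3| < δ implies |5/z + 5/3| < ε.
|5/z + 5/3| = 5·|-3 − z|/(3·|z|) = 5|z + 3|/(3|z|).
Restrict δ ≤ 3/2. Then |z + 3| < 3/2 gives |z| > 3/2, so 3|z| > 9/2.
Then |5/z + 5/3| < 5|z + 3|/(9/2), which is < ε when |z + 3| < (9/10)ε.
Take δ = min(3/2, (9/10)ε). Then 0 < |z + 3| < δ gives both |z + 3| < 3/2 and |z + 3| < (9/10)ε, so |5/z + 5/3| < ε.

δ = min(3/2, (9/10)ε)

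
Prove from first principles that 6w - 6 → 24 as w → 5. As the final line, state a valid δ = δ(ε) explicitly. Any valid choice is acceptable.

δ = ε/6

Fix ε > 0. We need δ > 0 so that 0 < |w − 5| < δ implies |(6w - 6) − 24| < ε.
|(6w - 6) − 24| = |6w - 30| = 6|w − 5|.
So 6|w − 5| < ε exactly when |w − 5| < ε/6.
Choosing δ = ε/6 gives |(6w - 6) − 24| = 6|w − 5| < ε whenever |w − 5| < δ.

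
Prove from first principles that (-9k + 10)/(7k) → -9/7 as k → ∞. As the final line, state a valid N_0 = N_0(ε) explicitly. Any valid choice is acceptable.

Suppose ε > 0. For k ≥ 1, |(-9k + 10)/(7k) + 9/7| = |70|/(7(7k)) = 70/(7(7k)).
Since 7k ≥ 7k for k ≥ 1, this is ≤ 70/(7·7k) = (10/7)/k.
So |(-9k + 10)/(7k) + 9/7| < ε whenever k > (10/7)/ε.
Take N_0 = (10/7)/ε. If k > N_0 then |(-9k + 10)/(7k) + 9/7| ≤ (10/7)/k < ε.

N_0 = (10/7)/ε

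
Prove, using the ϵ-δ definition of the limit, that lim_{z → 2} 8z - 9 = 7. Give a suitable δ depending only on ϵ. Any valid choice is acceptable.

δ = ϵ/8

Let ϵ > 0. We need δ > 0 so that 0 < |z − 2| < δ implies |(8z - 9) − 7| < ϵ.
|(8z - 9) − 7| = |8z - 16| = 8|z − 2|.
So 8|z − 2| < ϵ exactly when |z − 2| < ϵ/8.
Choosing δ = ϵ/8 gives |(8z - 9) − 7| = 8|z − 2| < ϵ whenever |z − 2| < δ.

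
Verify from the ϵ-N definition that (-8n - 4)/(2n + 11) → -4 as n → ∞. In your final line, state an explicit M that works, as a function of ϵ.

Suppose ϵ > 0. For n ≥ 1, |(-8n - 4)/(2n + 11) + 4| = |80|/(2(2n + 11)) = 80/(2(2n + 11)).
Since 2n + 11 ≥ 2n for n ≥ 1, this is ≤ 80/(2·2n) = 20/n.
So |(-8n - 4)/(2n + 11) + 4| < ϵ whenever n > 20/ϵ.
Take M = 20/ϵ. If n > M then |(-8n - 4)/(2n + 11) + 4| ≤ 20/n < ϵ.

M = 20/ϵ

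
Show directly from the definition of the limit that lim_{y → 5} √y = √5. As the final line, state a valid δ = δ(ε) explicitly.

Fix ε > 0. We want δ > 0 such that 0 < |y − 5| < δ implies |√y − √5| < ε.
Rationalise: √y − √5 = (y − 5)/(√y + √5), so |√y − √5| = |y − 5|/(√y + √5).
Restrict δ ≤ 5 so that |y − 5| < 5 forces y > 0, and then √y + √5 > √5.
Hence |√y − √5| < |y − 5|/√5, which is < ε once |y − 5| < √5·ε.
Take δ = min(5, √5·ε). If 0 < |y − 5| < δ then y > 0 and |√y − √5| < |y − 5|/√5 < ε.

δ = min(5, √5·ε)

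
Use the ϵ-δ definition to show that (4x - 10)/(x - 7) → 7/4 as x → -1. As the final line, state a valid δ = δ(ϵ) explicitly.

δ = min(4, (16/9)ϵ)

Let ϵ > 0 be given. We want δ > 0 with 0 < |x + 1| < δ ⇒ |(4x - 10)/(x - 7) − (7/4)| < ϵ.
Combining over a common denominator, (4x - 10)/(x - 7) − (7/4) = [(4x - 10)·(-8) − (-14)·(x - 7)] / [(-8)·(x - 7)] = -18(x + 1) / ((-8)(x - 7)).
So |(4x - 10)/(x - 7) − (7/4)| = 18|x + 1| / (8·|x − 7|).
Restrict δ ≤ 4. Then |x + 1| < 4 gives |x − 7| = |(x + 1) + (-8)| ≥ 8 − 4 = 4.
Hence |(4x - 10)/(x - 7) − (7/4)| < 18|x + 1|/(8·4) = (9/16)|x + 1|, which is < ϵ once |x + 1| < (16/9)ϵ.
Take δ = min(4, (16/9)ϵ). Then 0 < |x + 1| < δ forces both bounds, so |(4x - 10)/(x - 7) − (7/4)| < ϵ.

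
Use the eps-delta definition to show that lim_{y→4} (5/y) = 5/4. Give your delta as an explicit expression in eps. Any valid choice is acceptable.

Suppose eps > 0. We seek delta > 0 such that 0 < |y − 4| < delta implies |5/y − (5/4)| < eps.
|5/y − (5/4)| = 5·|4 − y|/(4·|y|) = 5|y − 4|/(4|y|).
Restrict delta ≤ 2. Then |y − 4| < 2 gives |y| > 2, so 4|y| > 8.
Then |5/y − (5/4)| < 5|y − 4|/8, which is < eps when |y − 4| < (8/5)eps.
Take delta = min(2, (8/5)eps). Then 0 < |y − 4| < delta gives both |y − 4| < 2 and |y − 4| < (8/5)eps, so |5/y − (5/4)| < eps.

delta = min(2, (8/5)eps)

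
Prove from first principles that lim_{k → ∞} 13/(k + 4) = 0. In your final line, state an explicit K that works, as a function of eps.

K = 13/eps

Suppose eps > 0. For k ≥ 1, |13/(k + 4) − 0| = 13/(k + 4) ≤ 13/k.
We need 13/k < eps, i.e. k > 13/eps.
Take K = 13/eps. If k > K then |13/(k + 4)| ≤ 13/k < eps.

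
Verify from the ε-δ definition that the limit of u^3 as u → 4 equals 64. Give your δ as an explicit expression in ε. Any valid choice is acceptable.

δ = min(1, ε/61)

Fix ε > 0. We seek δ > 0 with 0 < |u − 4| < δ ⇒ |u^3 − 64| < ε.
Factor: u^3 − 64 = (u − 4)(u^2 + 4u + 16), so |u^3 − 64| = |u − 4|·|u^2 + 4u + 16|.
Impose δ ≤ 1 so that |u| < 5; then |u^2 + 4u + 16| ≤ 61.
Hence |u^3 − 64| ≤ 61|u − 4|, which is < ε once |u − 4| < ε/61.
Take δ = min(1, ε/61). If 0 < |u − 4| < δ then both bounds hold and |u^3 − 64| ≤ 61|u − 4| < 61·(ε/61) = ε.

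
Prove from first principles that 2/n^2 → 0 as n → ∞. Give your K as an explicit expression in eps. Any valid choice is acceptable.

Suppose eps > 0. For n ≥ 1, |2/n^2 − 0| = 2/n^2.
2/n^2 < eps ⇔ n^2 > 2/eps ⇔ n > (2/eps)^{1/2}.
Take K = (2/eps)^{1/2}. Then n > K implies 2/n^2 < eps.

K = (2/eps)^{1/2}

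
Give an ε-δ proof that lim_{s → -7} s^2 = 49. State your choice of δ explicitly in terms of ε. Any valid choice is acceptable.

δ = min(1, ε/15)

Let ε > 0. We seek δ > 0 with 0 < |s + 7| < δ ⇒ |s^2 − 49| < ε.
Factor: s^2 − 49 = (s + 7)(s - 7), so |s^2 − 49| = |s + 7|·|s - 7|.
Impose δ ≤ 1 so that |s| < 8; then |s - 7| ≤ 15.
Hence |s^2 − 49| ≤ 15|s + 7|, which is < ε once |s + 7| < ε/15.
Take δ = min(1, ε/15). If 0 < |s + 7| < δ then both bounds hold and |s^2 − 49| ≤ 15|s + 7| < 15·(ε/15) = ε.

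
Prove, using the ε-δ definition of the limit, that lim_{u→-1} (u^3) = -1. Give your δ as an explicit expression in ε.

Let ε > 0 be given. We seek δ > 0 with 0 < |u + 1| < δ ⇒ |u^3 + 1| < ε.
Factor: u^3 + 1 = (u + 1)(u^2 - u + 1), so |u^3 + 1| = |u + 1|·|u^2 - u + 1|.
Impose δ ≤ 1 so that |u| < 2; then |u^2 - u + 1| ≤ 7.
Hence |u^3 + 1| ≤ 7|u + 1|, which is < ε once |u + 1| < ε/7.
Take δ = min(1, ε/7). If 0 < |u + 1| < δ then both bounds hold and |u^3 + 1| ≤ 7|u + 1| < 7·(ε/7) = ε.

δ = min(1, ε/7)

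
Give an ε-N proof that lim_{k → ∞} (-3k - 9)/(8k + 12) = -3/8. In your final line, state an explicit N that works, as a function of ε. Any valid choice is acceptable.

N = (9/16)/ε

Let ε > 0. For k ≥ 1, |(-3k - 9)/(8k + 12) + 3/8| = |-36|/(8(8k + 12)) = 36/(8(8k + 12)).
Since 8k + 12 ≥ 8k for k ≥ 1, this is ≤ 36/(8·8k) = (9/16)/k.
So |(-3k - 9)/(8k + 12) + 3/8| < ε whenever k > (9/16)/ε.
Take N = (9/16)/ε. If k > N then |(-3k - 9)/(8k + 12) + 3/8| ≤ (9/16)/k < ε.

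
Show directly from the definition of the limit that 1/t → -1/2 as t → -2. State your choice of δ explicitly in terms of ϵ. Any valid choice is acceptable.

δ = min(1, 2ϵ)

Let ϵ > 0 be given. We seek δ > 0 such that 0 < |t + 2| < δ implies |1/t + 1/2| < ϵ.
|1/t + 1/2| = |-2 − t|/(2·|t|) = |t + 2|/(2|t|).
Restrict δ ≤ 1. Then |t + 2| < 1 gives |t| > 1, so 2|t| > 2.
Then |1/t + 1/2| < |t + 2|/2, which is < ϵ when |t + 2| < 2ϵ.
Take δ = min(1, 2ϵ). Then 0 < |t + 2| < δ gives both |t + 2| < 1 and |t + 2| < 2ϵ, so |1/t + 1/2| < ϵ.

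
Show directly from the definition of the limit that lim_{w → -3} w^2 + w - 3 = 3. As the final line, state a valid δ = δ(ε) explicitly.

δ = min(2, ε/7)

Suppose ε > 0. We want δ > 0 such that 0 < |w + 3| < δ implies |(w^2 + w - 3) − 3| < ε.
(w^2 + w - 3) − 3 = w^2 + w - 6 = (w + 3)(w - 2).
So |(w^2 + w - 3) − 3| = |w + 3|·|w - 2|.
Require δ ≤ 2. Then |w + 3| < 2 gives |w| < 5, and by the triangle inequality |w - 2| ≤ 5 + 2 = 7.
Hence |(w^2 + w - 3) − 3| ≤ 7|w + 3| < ε provided |w + 3| < ε/7.
Choosing δ = min(2, ε/7) ensures both conditions, hence |(w^2 + w - 3) − 3| < ε.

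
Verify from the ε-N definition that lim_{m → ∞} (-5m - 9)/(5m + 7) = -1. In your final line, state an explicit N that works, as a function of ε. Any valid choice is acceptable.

Let ε > 0. For m ≥ 1, |(-5m - 9)/(5m + 7) + 1| = |-10|/(5(5m + 7)) = 10/(5(5m + 7)).
Since 5m + 7 ≥ 5m for m ≥ 1, this is ≤ 10/(5·5m) = (2/5)/m.
So |(-5m - 9)/(5m + 7) + 1| < ε whenever m > (2/5)/ε.
Take N = (2/5)/ε. If m > N then |(-5m - 9)/(5m + 7) + 1| ≤ (2/5)/m < ε.

N = (2/5)/ε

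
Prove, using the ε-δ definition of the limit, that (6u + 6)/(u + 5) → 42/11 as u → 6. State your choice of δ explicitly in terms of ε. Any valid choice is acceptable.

δ = min(11/2, (121/48)ε)

Suppose ε > 0. We want δ > 0 with 0 < |u − 6| < δ ⇒ |(6u + 6)/(u + 5) − (42/11)| < ε.
Combining over a common denominator, (6u + 6)/(u + 5) − (42/11) = [(6u + 6)·11 − 42·(u + 5)] / [11·(u + 5)] = 24(u − 6) / (11(u + 5)).
So |(6u + 6)/(u + 5) − (42/11)| = 24|u − 6| / (11·|u + 5|).
Require δ ≤ 11/2, so |u + 5| ≥ |11| − |u − 6| > 11 − 11/2 = 11/2.
Hence |(6u + 6)/(u + 5) − (42/11)| < 24|u − 6|/(11·(11/2)) = (48/121)|u − 6|, which is < ε once |u − 6| < (121/48)ε.
Take δ = min(11/2, (121/48)ε). Then 0 < |u − 6| < δ forces both bounds, so |(6u + 6)/(u + 5) − (42/11)| < ε.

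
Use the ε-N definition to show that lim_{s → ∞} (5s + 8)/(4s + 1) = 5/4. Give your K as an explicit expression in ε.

K = (27/16)/ε

Let ε > 0. We seek K > 0 such that s > K implies |(5s + 8)/(4s + 1) − (5/4)| < ε.
(5s + 8)/(4s + 1) − (5/4) = (4(5s + 8) − 5(4s + 1)) / (4(4s + 1)) = 27/(4(4s + 1)).
For s > 0 we have 4s + 1 > 4s, so |(5s + 8)/(4s + 1) − (5/4)| = 27/(4(4s + 1)) < 27/(4·4s) = (27/16)/s.
Thus |(5s + 8)/(4s + 1) − (5/4)| < ε whenever s > (27/16)/ε.
Take K = (27/16)/ε. If s > K then |(5s + 8)/(4s + 1) − (5/4)| < (27/16)/s < ε.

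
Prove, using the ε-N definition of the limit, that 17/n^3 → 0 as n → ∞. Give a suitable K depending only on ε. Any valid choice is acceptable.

K = (17/ε)^{1/3}

Fix ε > 0. For n ≥ 1, |17/n^3 − 0| = 17/n^3.
17/n^3 < ε ⇔ n^3 > 17/ε ⇔ n > (17/ε)^{1/3}.
Take K = (17/ε)^{1/3}. Then n > K implies 17/n^3 < ε.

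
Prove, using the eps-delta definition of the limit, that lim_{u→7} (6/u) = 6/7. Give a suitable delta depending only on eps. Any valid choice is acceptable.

Suppose eps > 0. We seek delta > 0 such that 0 < |u − 7| < delta implies |6/u − (6/7)| < eps.
|6/u − (6/7)| = 6·|7 − u|/(7·|u|) = 6|u − 7|/(7|u|).
Require delta ≤ 7/2 so that |u| > 7 − 7/2 = 7/2, hence 7|u| > 49/2.
Then |6/u − (6/7)| < 6|u − 7|/(49/2), which is < eps when |u − 7| < (49/12)eps.
Take delta = min(7/2, (49/12)eps). Then 0 < |u − 7| < delta gives both |u − 7| < 7/2 and |u − 7| < (49/12)eps, so |6/u − (6/7)| < eps.

delta = min(7/2, (49/12)eps)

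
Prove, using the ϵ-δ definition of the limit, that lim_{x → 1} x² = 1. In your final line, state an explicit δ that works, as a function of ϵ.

Fix ϵ > 0. We seek δ > 0 with 0 < |x − 1| < δ ⇒ |x² − 1| < ϵ.
Factor: x² − 1 = (x − 1)(x + 1), so |x² − 1| = |x − 1|·|x + 1|.
Restrict δ ≤ 1. Then |x − 1| < 1 gives |x| < 2, so by the triangle inequality |x + 1| ≤ 2 + 1 = 3.
Hence |x² − 1| ≤ 3|x − 1|, which is < ϵ once |x − 1| < ϵ/3.
Take δ = min(1, ϵ/3). If 0 < |x − 1| < δ then both bounds hold and |x² − 1| ≤ 3|x − 1| < 3·(ϵ/3) = ϵ.

δ = min(1, ϵ/3)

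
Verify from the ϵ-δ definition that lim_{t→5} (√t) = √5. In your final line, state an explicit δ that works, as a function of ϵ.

δ = min(5, √5·ϵ)

Fix ϵ > 0. We want δ > 0 such that 0 < |t − 5| < δ implies |√t − √5| < ϵ.
Multiplying by the conjugate, |√t − √5| = |t − 5|/(√t + √5).
Restrict δ ≤ 5 so that |t − 5| < 5 forces t > 0, and then √t + √5 > √5.
Hence |√t − √5| < |t − 5|/√5, which is < ϵ once |t − 5| < √5·ϵ.
Take δ = min(5, √5·ϵ). If 0 < |t − 5| < δ then t > 0 and |√t − √5| < |t − 5|/√5 < ϵ.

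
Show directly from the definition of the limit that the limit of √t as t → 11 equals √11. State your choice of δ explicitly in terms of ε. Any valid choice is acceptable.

Let ε > 0. We want δ > 0 such that 0 < |t − 11| < δ implies |√t − √11| < ε.
Multiplying by the conjugate, |√t − √11| = |t − 11|/(√t + √11).
Restrict δ ≤ 11 so that |t − 11| < 11 forces t > 0, and then √t + √11 > √11.
Hence |√t − √11| < |t − 11|/√11, which is < ε once |t − 11| < √11·ε.
Take δ = min(11, √11·ε). If 0 < |t − 11| < δ then t > 0 and |√t − √11| < |t − 11|/√11 < ε.

δ = min(11, √11·ε)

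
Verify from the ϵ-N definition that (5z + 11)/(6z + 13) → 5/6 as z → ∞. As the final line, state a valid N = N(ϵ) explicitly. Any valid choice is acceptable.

N = (1/36)/ϵ

Fix ϵ > 0. We seek N > 0 such that z > N implies |(5z + 11)/(6z + 13) − (5/6)| < ϵ.
(5z + 11)/(6z + 13) − (5/6) = (6(5z + 11) − 5(6z + 13)) / (6(6z + 13)) = 1/(6(6z + 13)).
For z > 0 we have 6z + 13 > 6z, so |(5z + 11)/(6z + 13) − (5/6)| = 1/(6(6z + 13)) < 1/(6·6z) = (1/36)/z.
Thus |(5z + 11)/(6z + 13) − (5/6)| < ϵ whenever z > (1/36)/ϵ.
Take N = (1/36)/ϵ. If z > N then |(5z + 11)/(6z + 13) − (5/6)| < (1/36)/z < ϵ.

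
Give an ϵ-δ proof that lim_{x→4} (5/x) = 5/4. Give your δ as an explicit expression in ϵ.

δ = min(2, (8/5)ϵ)

Let ϵ > 0. We seek δ > 0 such that 0 < |x − 4| < δ implies |5/x − (5/4)| < ϵ.
|5/x − (5/4)| = 5·|4 − x|/(4·|x|) = 5|x − 4|/(4|x|).
Require δ ≤ 2 so that |x| > 4 − 2 = 2, hence 4|x| > 8.
Then |5/x − (5/4)| < 5|x − 4|/8, which is < ϵ when |x − 4| < (8/5)ϵ.
Take δ = min(2, (8/5)ϵ). Then 0 < |x − 4| < δ gives both |x − 4| < 2 and |x − 4| < (8/5)ϵ, so |5/x − (5/4)| < ϵ.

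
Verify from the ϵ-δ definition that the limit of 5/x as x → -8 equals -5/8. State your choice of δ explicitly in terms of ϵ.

Fix ϵ > 0. We seek δ > 0 such that 0 < |x + 8| < δ implies |5/x + 5/8| < ϵ.
|5/x + 5/8| = 5·|-8 − x|/(8·|x|) = 5|x + 8|/(8|x|).
Require δ ≤ 4 so that |x| > 8 − 4 = 4, hence 8|x| > 32.
Then |5/x + 5/8| < 5|x + 8|/32, which is < ϵ when |x + 8| < (32/5)ϵ.
Take δ = min(4, (32/5)ϵ). Then 0 < |x + 8| < δ gives both |x + 8| < 4 and |x + 8| < (32/5)ϵ, so |5/x + 5/8| < ϵ.

δ = min(4, (32/5)ϵ)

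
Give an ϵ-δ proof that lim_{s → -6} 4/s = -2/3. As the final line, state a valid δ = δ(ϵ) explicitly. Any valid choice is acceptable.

δ = min(3, (9/2)ϵ)

Let ϵ > 0. We seek δ > 0 such that 0 < |s + 6| < δ implies |4/s + 2/3| < ϵ.
|4/s + 2/3| = 4·|-6 − s|/(6·|s|) = 4|s + 6|/(6|s|).
Restrict δ ≤ 3. Then |s + 6| < 3 gives |s| > 3, so 6|s| > 18.
Then |4/s + 2/3| < 4|s + 6|/18, which is < ϵ when |s + 6| < (9/2)ϵ.
Take δ = min(3, (9/2)ϵ). Then 0 < |s + 6| < δ gives both |s + 6| < 3 and |s + 6| < (9/2)ϵ, so |4/s + 2/3| < ϵ.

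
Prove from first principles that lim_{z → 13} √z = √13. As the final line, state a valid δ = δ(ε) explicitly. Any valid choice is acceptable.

Let ε > 0 be given. We want δ > 0 such that 0 < |z − 13| < δ implies |√z − √13| < ε.
Rationalise: √z − √13 = (z − 13)/(√z + √13), so |√z − √13| = |z − 13|/(√z + √13).
Restrict δ ≤ 13 so that |z − 13| < 13 forces z > 0, and then √z + √13 > √13.
Hence |√z − √13| < |z − 13|/√13, which is < ε once |z − 13| < √13·ε.
Take δ = min(13, √13·ε). If 0 < |z − 13| < δ then z > 0 and |√z − √13| < |z − 13|/√13 < ε.

δ = min(13, √13·ε)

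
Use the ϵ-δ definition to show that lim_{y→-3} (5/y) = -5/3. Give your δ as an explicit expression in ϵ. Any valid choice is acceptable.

δ = min(3/2, (9/10)ϵ)

Let ϵ > 0 be given. We seek δ > 0 such that 0 < |y + 3| < δ implies |5/y + 5/3| < ϵ.
|5/y + 5/3| = 5·|-3 − y|/(3·|y|) = 5|y + 3|/(3|y|).
Require δ ≤ 3/2 so that |y| > 3 − 3/2 = 3/2, hence 3|y| > 9/2.
Then |5/y + 5/3| < 5|y + 3|/(9/2), which is < ϵ when |y + 3| < (9/10)ϵ.
Take δ = min(3/2, (9/10)ϵ). Then 0 < |y + 3| < δ gives both |y + 3| < 3/2 and |y + 3| < (9/10)ϵ, so |5/y + 5/3| < ϵ.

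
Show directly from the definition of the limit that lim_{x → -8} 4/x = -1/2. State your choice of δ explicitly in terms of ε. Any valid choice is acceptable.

Fix ε > 0. We seek δ > 0 such that 0 < |x + 8| < δ implies |4/x + 1/2| < ε.
|4/x + 1/2| = 4·|-8 − x|/(8·|x|) = 4|x + 8|/(8|x|).
Require δ ≤ 4 so that |x| > 8 − 4 = 4, hence 8|x| > 32.
Then |4/x + 1/2| < 4|x + 8|/32, which is < ε when |x + 8| < 8ε.
Take δ = min(4, 8ε). Then 0 < |x + 8| < δ gives both |x + 8| < 4 and |x + 8| < 8ε, so |4/x + 1/2| < ε.

δ = min(4, 8ε)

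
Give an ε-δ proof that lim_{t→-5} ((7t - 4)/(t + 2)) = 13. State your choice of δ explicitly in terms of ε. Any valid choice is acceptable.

Let ε > 0 be given. We want δ > 0 with 0 < |t + 5| < δ ⇒ |(7t - 4)/(t + 2) − 13| < ε.
Combining over a common denominator, (7t - 4)/(t + 2) − 13 = [(7t - 4)·(-3) − (-39)·(t + 2)] / [(-3)·(t + 2)] = 18(t + 5) / ((-3)(t + 2)).
So |(7t - 4)/(t + 2) − 13| = 18|t + 5| / (3·|t + 2|).
Restrict δ ≤ 3/2. Then |t + 5| < 3/2 gives |t + 2| = |(t + 5) + (-3)| ≥ 3 − 3/2 = 3/2.
Hence |(7t - 4)/(t + 2) − 13| < 18|t + 5|/(3·(3/2)) = 4|t + 5|, which is < ε once |t + 5| < (1/4)ε.
Take δ = min(3/2, (1/4)ε). Then 0 < |t + 5| < δ forces both bounds, so |(7t - 4)/(t + 2) − 13| < ε.

δ = min(3/2, (1/4)ε)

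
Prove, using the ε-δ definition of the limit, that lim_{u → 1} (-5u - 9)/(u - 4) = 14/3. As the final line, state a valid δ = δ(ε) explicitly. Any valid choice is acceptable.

Let ε > 0 be given. We want δ > 0 with 0 < |u − 1| < δ ⇒ |(-5u - 9)/(u - 4) − (14/3)| < ε.
Combining over a common denominator, (-5u - 9)/(u - 4) − (14/3) = [(-5u - 9)·(-3) − (-14)·(u - 4)] / [(-3)·(u - 4)] = 29(u − 1) / ((-3)(u - 4)).
So |(-5u - 9)/(u - 4) − (14/3)| = 29|u − 1| / (3·|u − 4|).
Require δ ≤ 3/2, so |u − 4| ≥ |-3| − |u − 1| > 3 − 3/2 = 3/2.
Hence |(-5u - 9)/(u - 4) − (14/3)| < 29|u − 1|/(3·(3/2)) = (58/9)|u − 1|, which is < ε once |u − 1| < (9/58)ε.
Take δ = min(3/2, (9/58)ε). Then 0 < |u − 1| < δ forces both bounds, so |(-5u - 9)/(u - 4) − (14/3)| < ε.

δ = min(3/2, (9/58)ε)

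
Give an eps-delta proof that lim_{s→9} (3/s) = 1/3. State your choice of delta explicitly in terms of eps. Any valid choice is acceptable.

delta = min(9/2, (27/2)eps)

Fix eps > 0. We seek delta > 0 such that 0 < |s − 9| < delta implies |3/s − (1/3)| < eps.
|3/s − (1/3)| = 3·|9 − s|/(9·|s|) = 3|s − 9|/(9|s|).
Require delta ≤ 9/2 so that |s| > 9 − 9/2 = 9/2, hence 9|s| > 81/2.
Then |3/s − (1/3)| < 3|s − 9|/(81/2), which is < eps when |s − 9| < (27/2)eps.
Take delta = min(9/2, (27/2)eps). Then 0 < |s − 9| < delta gives both |s − 9| < 9/2 and |s − 9| < (27/2)eps, so |3/s − (1/3)| < eps.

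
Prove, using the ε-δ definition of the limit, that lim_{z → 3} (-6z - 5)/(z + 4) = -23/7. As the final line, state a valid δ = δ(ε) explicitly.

Fix ε > 0. We want δ > 0 with 0 < |z − 3| < δ ⇒ |(-6z - 5)/(z + 4) + 23/7| < ε.
Combining over a common denominator, (-6z - 5)/(z + 4) + 23/7 = [(-6z - 5)·7 − (-23)·(z + 4)] / [7·(z + 4)] = -19(z − 3) / (7(z + 4)).
So |(-6z - 5)/(z + 4) + 23/7| = 19|z − 3| / (7·|z + 4|).
Require δ ≤ 7/2, so |z + 4| ≥ |7| − |z − 3| > 7 − 7/2 = 7/2.
Hence |(-6z - 5)/(z + 4) + 23/7| < 19|z − 3|/(7·(7/2)) = (38/49)|z − 3|, which is < ε once |z − 3| < (49/38)ε.
Take δ = min(7/2, (49/38)ε). Then 0 < |z − 3| < δ forces both bounds, so |(-6z - 5)/(z + 4) + 23/7| < ε.

δ = min(7/2, (49/38)ε)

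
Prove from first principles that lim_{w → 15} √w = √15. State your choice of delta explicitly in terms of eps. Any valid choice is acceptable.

Suppose eps > 0. We want delta > 0 such that 0 < |w − 15| < delta implies |√w − √15| < eps.
Rationalise: √w − √15 = (w − 15)/(√w + √15), so |√w − √15| = |w − 15|/(√w + √15).
Restrict delta ≤ 15 so that |w − 15| < 15 forces w > 0, and then √w + √15 > √15.
Hence |√w − √15| < |w − 15|/√15, which is < eps once |w − 15| < √15·eps.
Take delta = min(15, √15·eps). If 0 < |w − 15| < delta then w > 0 and |√w − √15| < |w − 15|/√15 < eps.

delta = min(15, √15·eps)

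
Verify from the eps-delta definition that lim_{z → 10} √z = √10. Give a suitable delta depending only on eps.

Fix eps > 0. We want delta > 0 such that 0 < |z − 10| < delta implies |√z − √10| < eps.
Multiplying by the conjugate, |√z − √10| = |z − 10|/(√z + √10).
Restrict delta ≤ 10 so that |z − 10| < 10 forces z > 0, and then √z + √10 > √10.
Hence |√z − √10| < |z − 10|/√10, which is < eps once |z − 10| < √10·eps.
Take delta = min(10, √10·eps). If 0 < |z − 10| < delta then z > 0 and |√z − √10| < |z − 10|/√10 < eps.

delta = min(10, √10·eps)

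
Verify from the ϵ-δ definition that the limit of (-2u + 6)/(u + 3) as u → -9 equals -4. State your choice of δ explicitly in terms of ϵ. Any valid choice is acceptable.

Fix ϵ > 0. We want δ > 0 with 0 < |u + 9| < δ ⇒ |(-2u + 6)/(u + 3) + 4| < ϵ.
Combining over a common denominator, (-2u + 6)/(u + 3) + 4 = [(-2u + 6)·(-6) − 24·(u + 3)] / [(-6)·(u + 3)] = -12(u + 9) / ((-6)(u + 3)).
So |(-2u + 6)/(u + 3) + 4| = 12|u + 9| / (6·|u + 3|).
Require δ ≤ 3, so |u + 3| ≥ |-6| − |u + 9| > 6 − 3 = 3.
Hence |(-2u + 6)/(u + 3) + 4| < 12|u + 9|/(6·3) = (2/3)|u + 9|, which is < ϵ once |u + 9| < (3/2)ϵ.
Take δ = min(3, (3/2)ϵ). Then 0 < |u + 9| < δ forces both bounds, so |(-2u + 6)/(u + 3) + 4| < ϵ.

δ = min(3, (3/2)ϵ)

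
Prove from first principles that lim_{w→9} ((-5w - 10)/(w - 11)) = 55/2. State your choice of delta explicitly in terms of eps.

delta = min(1, (2/65)eps)

Let eps > 0. We want delta > 0 with 0 < |w − 9| < delta ⇒ |(-5w - 10)/(w - 11) − (55/2)| < eps.
Combining over a common denominator, (-5w - 10)/(w - 11) − (55/2) = [(-5w - 10)·(-2) − (-55)·(w - 11)] / [(-2)·(w - 11)] = 65(w − 9) / ((-2)(w - 11)).
So |(-5w - 10)/(w - 11) − (55/2)| = 65|w − 9| / (2·|w − 11|).
Require delta ≤ 1, so |w − 11| ≥ |-2| − |w − 9| > 2 − 1 = 1.
Hence |(-5w - 10)/(w - 11) − (55/2)| < 65|w − 9|/(2·1) = (65/2)|w − 9|, which is < eps once |w − 9| < (2/65)eps.
Take delta = min(1, (2/65)eps). Then 0 < |w − 9| < delta forces both bounds, so |(-5w - 10)/(w - 11) − (55/2)| < eps.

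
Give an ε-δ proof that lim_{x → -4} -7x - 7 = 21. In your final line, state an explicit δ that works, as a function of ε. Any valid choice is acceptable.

δ = ε/7

Let ε > 0. We need δ > 0 so that 0 < |x + 4| < δ implies |(-7x - 7) − 21| < ε.
Since (-7x - 7) − 21 = -7(x + 4), we have |(-7x - 7) − 21| = 7|x + 4|.
So 7|x + 4| < ε exactly when |x + 4| < ε/7.
Choosing δ = ε/7 gives |(-7x - 7) − 21| = 7|x + 4| < ε whenever |x + 4| < δ.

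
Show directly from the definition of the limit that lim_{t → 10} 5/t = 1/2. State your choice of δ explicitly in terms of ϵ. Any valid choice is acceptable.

δ = min(5, 10ϵ)

Suppose ϵ > 0. We seek δ > 0 such that 0 < |t − 10| < δ implies |5/t − (1/2)| < ϵ.
|5/t − (1/2)| = 5·|10 − t|/(10·|t|) = 5|t − 10|/(10|t|).
Restrict δ ≤ 5. Then |t − 10| < 5 gives |t| > 5, so 10|t| > 50.
Then |5/t − (1/2)| < 5|t − 10|/50, which is < ϵ when |t − 10| < 10ϵ.
Take δ = min(5, 10ϵ). Then 0 < |t − 10| < δ gives both |t − 10| < 5 and |t − 10| < 10ϵ, so |5/t − (1/2)| < ϵ.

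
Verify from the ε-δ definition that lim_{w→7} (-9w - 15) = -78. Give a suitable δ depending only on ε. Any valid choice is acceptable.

Suppose ε > 0. We need δ > 0 so that 0 < |w − 7| < δ implies |(-9w - 15) + 78| < ε.
Since (-9w - 15) + 78 = -9(w − 7), we have |(-9w - 15) + 78| = 9|w − 7|.
So 9|w − 7| < ε exactly when |w − 7| < ε/9.
Choosing δ = ε/9 gives |(-9w - 15) + 78| = 9|w − 7| < ε whenever |w − 7| < δ.

δ = ε/9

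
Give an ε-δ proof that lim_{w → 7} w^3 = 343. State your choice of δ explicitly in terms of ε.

δ = min(1, ε/169)

Suppose ε > 0. We seek δ > 0 with 0 < |w − 7| < δ ⇒ |w^3 − 343| < ε.
Factor: w^3 − 343 = (w − 7)(w^2 + 7w + 49), so |w^3 − 343| = |w − 7|·|w^2 + 7w + 49|.
Restrict δ ≤ 1. Then |w − 7| < 1 gives |w| < 8, so by the triangle inequality |w^2 + 7w + 49| ≤ 8^2 + 7·8 + 49 = 169.
Hence |w^3 − 343| ≤ 169|w − 7|, which is < ε once |w − 7| < ε/169.
Take δ = min(1, ε/169). If 0 < |w − 7| < δ then both bounds hold and |w^3 − 343| ≤ 169|w − 7| < 169·(ε/169) = ε.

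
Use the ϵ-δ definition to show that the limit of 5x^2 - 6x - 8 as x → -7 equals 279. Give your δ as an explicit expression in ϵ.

δ = min(2, ϵ/86)

Suppose ϵ > 0. We want δ > 0 such that 0 < |x + 7| < δ implies |(5x^2 - 6x - 8) − 279| < ϵ.
(5x^2 - 6x - 8) − 279 = 5x^2 - 6x - 287 = (x + 7)(5x - 41).
So |(5x^2 - 6x - 8) − 279| = |x + 7|·|5x - 41|.
Require δ ≤ 2. Then |x + 7| < 2 gives |x| < 9, and by the triangle inequality |5x - 41| ≤ 5·9 + 41 = 86.
Hence |(5x^2 - 6x - 8) − 279| ≤ 86|x + 7| < ϵ provided |x + 7| < ϵ/86.
Choosing δ = min(2, ϵ/86) ensures both conditions, hence |(5x^2 - 6x - 8) − 279| < ϵ.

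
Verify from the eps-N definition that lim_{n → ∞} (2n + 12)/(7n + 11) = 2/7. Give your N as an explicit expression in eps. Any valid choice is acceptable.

N = (62/49)/eps

Let eps > 0 be given. For n ≥ 1, |(2n + 12)/(7n + 11) − (2/7)| = |62|/(7(7n + 11)) = 62/(7(7n + 11)).
Since 7n + 11 ≥ 7n for n ≥ 1, this is ≤ 62/(7·7n) = (62/49)/n.
So |(2n + 12)/(7n + 11) − (2/7)| < eps whenever n > (62/49)/eps.
Take N = (62/49)/eps. If n > N then |(2n + 12)/(7n + 11) − (2/7)| ≤ (62/49)/n < eps.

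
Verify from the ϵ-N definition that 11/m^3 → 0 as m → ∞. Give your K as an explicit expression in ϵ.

Suppose ϵ > 0. For m ≥ 1, |11/m^3 − 0| = 11/m^3.
11/m^3 < ϵ ⇔ m^3 > 11/ϵ ⇔ m > (11/ϵ)^{1/3}.
Take K = (11/ϵ)^{1/3}. Then m > K implies 11/m^3 < ϵ.

K = (11/ϵ)^{1/3}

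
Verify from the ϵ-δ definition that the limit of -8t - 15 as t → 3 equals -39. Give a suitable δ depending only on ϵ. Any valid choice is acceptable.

δ = ϵ/8

Suppose ϵ > 0. We need δ > 0 so that 0 < |t − 3| < δ implies |(-8t - 15) + 39| < ϵ.
|(-8t - 15) + 39| = |-8t + 24| = 8|t − 3|.
Thus it suffices that |t − 3| < ϵ/8.
Choosing δ = ϵ/8 gives |(-8t - 15) + 39| = 8|t − 3| < ϵ whenever |t − 3| < δ.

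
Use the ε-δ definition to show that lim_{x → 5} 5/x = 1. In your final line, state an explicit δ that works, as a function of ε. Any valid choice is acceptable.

δ = min(5/2, (5/2)ε)

Let ε > 0 be given. We seek δ > 0 such that 0 < |x − 5| < δ implies |5/x − 1| < ε.
|5/x − 1| = 5·|5 − x|/(5·|x|) = 5|x − 5|/(5|x|).
Restrict δ ≤ 5/2. Then |x − 5| < 5/2 gives |x| > 5/2, so 5|x| > 25/2.
Then |5/x − 1| < 5|x − 5|/(25/2), which is < ε when |x − 5| < (5/2)ε.
Take δ = min(5/2, (5/2)ε). Then 0 < |x − 5| < δ gives both |x − 5| < 5/2 and |x − 5| < (5/2)ε, so |5/x − 1| < ε.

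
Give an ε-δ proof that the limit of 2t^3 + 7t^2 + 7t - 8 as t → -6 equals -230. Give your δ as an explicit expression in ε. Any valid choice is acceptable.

Suppose ε > 0. We want δ > 0 such that 0 < |t + 6| < δ implies |(2t^3 + 7t^2 + 7t - 8) + 230| < ε.
(2t^3 + 7t^2 + 7t - 8) + 230 = 2t^3 + 7t^2 + 7t + 222 = (t + 6)(2t^2 - 5t + 37).
So |(2t^3 + 7t^2 + 7t - 8) + 230| = |t + 6|·|2t^2 - 5t + 37|.
Assume first that |t + 6| < 2, so |t| < 8. Then |2t^2 - 5t + 37| ≤ 2·8^2 + 5·8 + 37 = 205.
Hence |(2t^3 + 7t^2 + 7t - 8) + 230| ≤ 205|t + 6| < ε provided |t + 6| < ε/205.
Take δ = min(2, ε/205). Then 0 < |t + 6| < δ gives both |t + 6| < 2 and |t + 6| < ε/205, so |(2t^3 + 7t^2 + 7t - 8) + 230| < ε.

δ = min(2, ε/205)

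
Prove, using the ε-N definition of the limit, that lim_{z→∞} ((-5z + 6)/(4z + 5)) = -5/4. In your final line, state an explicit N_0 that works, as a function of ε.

Let ε > 0 be given. We seek N_0 > 0 such that z > N_0 implies |(-5z + 6)/(4z + 5) + 5/4| < ε.
(-5z + 6)/(4z + 5) + 5/4 = (4(-5z + 6) − (-5)(4z + 5)) / (4(4z + 5)) = 49/(4(4z + 5)).
For z > 0 we have 4z + 5 > 4z, so |(-5z + 6)/(4z + 5) + 5/4| = 49/(4(4z + 5)) < 49/(4·4z) = (49/16)/z.
Thus |(-5z + 6)/(4z + 5) + 5/4| < ε whenever z > (49/16)/ε.
Take N_0 = (49/16)/ε. If z > N_0 then |(-5z + 6)/(4z + 5) + 5/4| < (49/16)/z < ε.

N_0 = (49/16)/ε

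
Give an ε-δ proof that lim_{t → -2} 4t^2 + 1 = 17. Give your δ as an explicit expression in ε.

Fix ε > 0. We want δ > 0 such that 0 < |t + 2| < δ implies |(4t^2 + 1) − 17| < ε.
(4t^2 + 1) − 17 = 4t^2 - 16 = (t + 2)(4t - 8).
So |(4t^2 + 1) − 17| = |t + 2|·|4t - 8|.
Assume first that |t + 2| < 1, so |t| < 3. Then |4t - 8| ≤ 4·3 + 8 = 20.
Hence |(4t^2 + 1) − 17| ≤ 20|t + 2| < ε provided |t + 2| < ε/20.
Take δ = min(1, ε/20). Then 0 < |t + 2| < δ gives both |t + 2| < 1 and |t + 2| < ε/20, so |(4t^2 + 1) − 17| < ε.

δ = min(1, ε/20)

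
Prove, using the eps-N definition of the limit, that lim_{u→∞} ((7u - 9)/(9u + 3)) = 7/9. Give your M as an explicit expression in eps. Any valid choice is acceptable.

M = (34/27)/eps

Fix eps > 0. We seek M > 0 such that u > M implies |(7u - 9)/(9u + 3) − (7/9)| < eps.
(7u - 9)/(9u + 3) − (7/9) = (9(7u - 9) − 7(9u + 3)) / (9(9u + 3)) = -102/(9(9u + 3)).
For u > 0 we have 9u + 3 > 9u, so |(7u - 9)/(9u + 3) − (7/9)| = 102/(9(9u + 3)) < 102/(9·9u) = (34/27)/u.
Thus |(7u - 9)/(9u + 3) − (7/9)| < eps whenever u > (34/27)/eps.
Take M = (34/27)/eps. If u > M then |(7u - 9)/(9u + 3) − (7/9)| < (34/27)/u < eps.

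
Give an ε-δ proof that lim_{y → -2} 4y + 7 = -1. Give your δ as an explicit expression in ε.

δ = ε/4

Suppose ε > 0. We need δ > 0 so that 0 < |y + 2| < δ implies |(4y + 7) + 1| < ε.
Since (4y + 7) + 1 = 4(y + 2), we have |(4y + 7) + 1| = 4|y + 2|.
Thus it suffices that |y + 2| < ε/4.
Choosing δ = ε/4 gives |(4y + 7) + 1| = 4|y + 2| < ε whenever |y + 2| < δ.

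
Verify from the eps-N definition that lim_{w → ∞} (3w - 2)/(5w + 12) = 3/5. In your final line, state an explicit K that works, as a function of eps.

Let eps > 0. We seek K > 0 such that w > K implies |(3w - 2)/(5w + 12) − (3/5)| < eps.
(3w - 2)/(5w + 12) − (3/5) = (5(3w - 2) − 3(5w + 12)) / (5(5w + 12)) = -46/(5(5w + 12)).
For w > 0 we have 5w + 12 > 5w, so |(3w - 2)/(5w + 12) − (3/5)| = 46/(5(5w + 12)) < 46/(5·5w) = (46/25)/w.
Thus |(3w - 2)/(5w + 12) − (3/5)| < eps whenever w > (46/25)/eps.
Take K = (46/25)/eps. If w > K then |(3w - 2)/(5w + 12) − (3/5)| < (46/25)/w < eps.

K = (46/25)/eps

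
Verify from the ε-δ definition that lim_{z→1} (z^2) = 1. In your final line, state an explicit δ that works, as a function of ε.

Let ε > 0 be given. We seek δ > 0 with 0 < |z − 1| < δ ⇒ |z^2 − 1| < ε.
Factor: z^2 − 1 = (z − 1)(z + 1), so |z^2 − 1| = |z − 1|·|z + 1|.
Impose δ ≤ 1 so that |z| < 2; then |z + 1| ≤ 3.
Hence |z^2 − 1| ≤ 3|z − 1|, which is < ε once |z − 1| < ε/3.
Take δ = min(1, ε/3). If 0 < |z − 1| < δ then both bounds hold and |z^2 − 1| ≤ 3|z − 1| < 3·(ε/3) = ε.

δ = min(1, ε/3)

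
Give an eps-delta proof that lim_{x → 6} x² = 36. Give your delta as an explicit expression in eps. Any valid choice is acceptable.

delta = min(1, eps/13)

Suppose eps > 0. We seek delta > 0 with 0 < |x − 6| < delta ⇒ |x² − 36| < eps.
Factor: x² − 36 = (x − 6)(x + 6), so |x² − 36| = |x − 6|·|x + 6|.
Restrict delta ≤ 1. Then |x − 6| < 1 gives |x| < 7, so by the triangle inequality |x + 6| ≤ 7 + 6 = 13.
Hence |x² − 36| ≤ 13|x − 6|, which is < eps once |x − 6| < eps/13.
Take delta = min(1, eps/13). If 0 < |x − 6| < delta then both bounds hold and |x² − 36| ≤ 13|x − 6| < 13·(eps/13) = eps.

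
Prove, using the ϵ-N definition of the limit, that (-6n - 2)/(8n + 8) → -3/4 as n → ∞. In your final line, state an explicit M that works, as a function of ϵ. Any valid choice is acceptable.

M = (1/2)/ϵ

Let ϵ > 0 be given. For n ≥ 1, |(-6n - 2)/(8n + 8) + 3/4| = |32|/(8(8n + 8)) = 32/(8(8n + 8)).
Since 8n + 8 ≥ 8n for n ≥ 1, this is ≤ 32/(8·8n) = (1/2)/n.
So |(-6n - 2)/(8n + 8) + 3/4| < ϵ whenever n > (1/2)/ϵ.
Take M = (1/2)/ϵ. If n > M then |(-6n - 2)/(8n + 8) + 3/4| ≤ (1/2)/n < ϵ.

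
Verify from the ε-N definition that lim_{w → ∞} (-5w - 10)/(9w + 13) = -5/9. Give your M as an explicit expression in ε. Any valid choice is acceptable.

M = (25/81)/ε

Let ε > 0. We seek M > 0 such that w > M implies |(-5w - 10)/(9w + 13) + 5/9| < ε.
(-5w - 10)/(9w + 13) + 5/9 = (9(-5w - 10) − (-5)(9w + 13)) / (9(9w + 13)) = -25/(9(9w + 13)).
For w > 0 we have 9w + 13 > 9w, so |(-5w - 10)/(9w + 13) + 5/9| = 25/(9(9w + 13)) < 25/(9·9w) = (25/81)/w.
Thus |(-5w - 10)/(9w + 13) + 5/9| < ε whenever w > (25/81)/ε.
Take M = (25/81)/ε. If w > M then |(-5w - 10)/(9w + 13) + 5/9| < (25/81)/w < ε.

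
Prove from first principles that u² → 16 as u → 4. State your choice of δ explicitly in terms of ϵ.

δ = min(1, ϵ/9)

Let ϵ > 0. We seek δ > 0 with 0 < |u − 4| < δ ⇒ |u² − 16| < ϵ.
Factor: u² − 16 = (u − 4)(u + 4), so |u² − 16| = |u − 4|·|u + 4|.
Restrict δ ≤ 1. Then |u − 4| < 1 gives |u| < 5, so by the triangle inequality |u + 4| ≤ 5 + 4 = 9.
Hence |u² − 16| ≤ 9|u − 4|, which is < ϵ once |u − 4| < ϵ/9.
Take δ = min(1, ϵ/9). If 0 < |u − 4| < δ then both bounds hold and |u² − 16| ≤ 9|u − 4| < 9·(ϵ/9) = ϵ.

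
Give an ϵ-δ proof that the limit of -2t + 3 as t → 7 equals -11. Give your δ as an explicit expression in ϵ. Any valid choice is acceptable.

Let ϵ > 0. We need δ > 0 so that 0 < |t − 7| < δ implies |(-2t + 3) + 11| < ϵ.
|(-2t + 3) + 11| = |-2t + 14| = 2|t − 7|.
Thus it suffices that |t − 7| < ϵ/2.
Choosing δ = ϵ/2 gives |(-2t + 3) + 11| = 2|t − 7| < ϵ whenever |t − 7| < δ.

δ = ϵ/2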